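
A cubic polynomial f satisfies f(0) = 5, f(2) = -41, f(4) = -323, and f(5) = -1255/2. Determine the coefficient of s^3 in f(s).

-5

Write f(s) = as^3 + bs^2 + cs + d. Substituting each data point gives a linear system:
  d = 5
  8a + 4b + 2c + d = -41
  64a + 16b + 4c + d = -323
  125a + 25b + 5c + d = -1255/2
Solving the system yields a = -5, b = 1/2, c = -4, d = 5.
So f(s) = -5s³ + (1/2)s² - 4s + 5.
The leading coefficient is -5.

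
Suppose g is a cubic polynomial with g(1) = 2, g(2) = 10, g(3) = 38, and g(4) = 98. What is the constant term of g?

2

Write g(x) = ax^3 + bx^2 + cx + d. Substituting each data point gives a linear system:
  a + b + c + d = 2
  8a + 4b + 2c + d = 10
  27a + 9b + 3c + d = 38
  64a + 16b + 4c + d = 98
Solving the system yields a = 2, b = -2, c = 0, d = 2.
So g(x) = 2x^3 - 2x^2 + 2.
The constant term is 2.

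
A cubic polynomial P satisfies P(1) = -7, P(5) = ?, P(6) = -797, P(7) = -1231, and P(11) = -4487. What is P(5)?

The 4 known points determine the degree-3 polynomial uniquely.
Write P(x) = ax^3 + bx^2 + cx + d. Substituting each data point gives a linear system:
  a + b + c + d = -7
  216a + 36b + 6c + d = -797
  343a + 49b + 7c + d = -1231
  1331a + 121b + 11c + d = -4487
Solving the system yields a = -3, b = -4, c = -1, d = 1.
So P(x) = -3x^3 - 4x^2 - x + 1.
Then P(5) = -479.

-479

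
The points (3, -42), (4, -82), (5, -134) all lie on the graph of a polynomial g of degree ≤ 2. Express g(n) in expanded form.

Using the Lagrange interpolation formula with nodes 3, 4, 5:
  L_0(n) = (n - 4)(n - 5) / 2
  L_1(n) = (n - 3)(n - 5) / -1
  L_2(n) = (n - 3)(n - 4) / 2
Then g(n) = -42·L_0(n) - 82·L_1(n) - 134·L_2(n).
Expanding and collecting terms gives g(n) = -6n² + 2n + 6.
Check: g(5) = -134. ✓

g(n) = -6n^2 + 2n + 6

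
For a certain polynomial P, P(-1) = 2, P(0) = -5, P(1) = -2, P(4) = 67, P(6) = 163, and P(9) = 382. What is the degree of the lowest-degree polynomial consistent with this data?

2

Divided differences on the nodes -1, 0, 1, 4, 6, 9:
  order 0: 2  -5  -2  67  163  382
  order 1: -7  3  23  48  73
  order 2: 5  5  5  5
  order 3: 0  0  0
  order 4: 0  0
  order 5: 0
The order-2 divided differences are all 5 (nonzero) and every higher order vanishes, so the data lies on a polynomial of degree exactly 2.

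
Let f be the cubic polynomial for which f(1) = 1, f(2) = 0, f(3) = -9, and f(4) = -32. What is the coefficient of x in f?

0

Write f(x) = ax^3 + bx^2 + cx + d. Substituting each data point gives a linear system:
  a + b + c + d = 1
  8a + 4b + 2c + d = 0
  27a + 9b + 3c + d = -9
  64a + 16b + 4c + d = -32
Solving the system yields a = -1, b = 2, c = 0, d = 0.
So f(x) = -x^3 + 2x^2.
The coefficient of x is 0.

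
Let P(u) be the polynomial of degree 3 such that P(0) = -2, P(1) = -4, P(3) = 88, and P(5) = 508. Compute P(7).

1496

Write P(u) = au^3 + bu^2 + cu + d. Substituting each data point gives a linear system:
  d = -2
  a + b + c + d = -4
  27a + 9b + 3c + d = 88
  125a + 25b + 5c + d = 508
Solving the system yields a = 5, b = -4, c = -3, d = -2.
So P(u) = 5u^3 - 4u^2 - 3u - 2.
Then P(7) = 1496.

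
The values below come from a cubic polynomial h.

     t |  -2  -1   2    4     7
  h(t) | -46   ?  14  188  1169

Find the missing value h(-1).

-7

The 4 known points determine the degree-3 polynomial uniquely.
Write h(t) = at^3 + bt^2 + ct + d. Substituting each data point gives a linear system:
  -8a + 4b - 2c + d = -46
  8a + 4b + 2c + d = 14
  64a + 16b + 4c + d = 188
  343a + 49b + 7c + d = 1169
Solving the system yields a = 4, b = -4, c = -1, d = 0.
So h(t) = 4t^3 - 4t^2 - t.
Then h(-1) = -7.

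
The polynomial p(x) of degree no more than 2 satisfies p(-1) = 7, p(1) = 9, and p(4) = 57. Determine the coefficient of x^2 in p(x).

3

Write p(x) = ax^2 + bx + c. Substituting each data point gives a linear system:
  a - b + c = 7
  a + b + c = 9
  16a + 4b + c = 57
Solving the system yields a = 3, b = 1, c = 5.
So p(x) = 3x^2 + x + 5.
The leading coefficient is 3.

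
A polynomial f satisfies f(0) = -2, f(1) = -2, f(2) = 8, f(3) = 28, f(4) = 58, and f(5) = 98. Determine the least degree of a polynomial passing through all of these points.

2

Forward differences of the values at n = 0, 1, 2, 3, 4, 5:
  f  : -2  -2  8  28  58  98
  Δ  : 0  10  20  30  40
  Δ^2: 10  10  10  10
  Δ^3: 0  0  0
  Δ^4: 0  0
  Δ^5: 0
The second differences are constant (10) and nonzero, while all higher differences vanish, so the minimal degree is 2.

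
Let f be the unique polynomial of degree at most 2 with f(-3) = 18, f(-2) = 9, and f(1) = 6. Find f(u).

Write f(u) = au^2 + bu + c. Substituting each data point gives a linear system:
  9a - 3b + c = 18
  4a - 2b + c = 9
  a + b + c = 6
Solving the system yields a = 2, b = 1, c = 3.
So f(u) = 2u^2 + u + 3.
Check: f(1) = 6. ✓

f(u) = 2u^2 + u + 3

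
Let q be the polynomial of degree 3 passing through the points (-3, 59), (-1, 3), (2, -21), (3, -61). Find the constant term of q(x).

Write q(x) = ax^3 + bx^2 + cx + d. Substituting each data point gives a linear system:
  -27a + 9b - 3c + d = 59
  -a + b - c + d = 3
  8a + 4b + 2c + d = -21
  27a + 9b + 3c + d = -61
Solving the system yields a = -2, b = 0, c = -2, d = -1.
So q(x) = -2x³ - 2x - 1.
The constant term is -1.

-1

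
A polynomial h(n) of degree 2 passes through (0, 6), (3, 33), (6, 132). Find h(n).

h(n) = 4n^2 - 3n + 6

Write h(n) = an^2 + bn + c. Substituting each data point gives a linear system:
  c = 6
  9a + 3b + c = 33
  36a + 6b + c = 132
Solving the system yields a = 4, b = -3, c = 6.
So h(n) = 4n^2 - 3n + 6.
Check: h(6) = 132. ✓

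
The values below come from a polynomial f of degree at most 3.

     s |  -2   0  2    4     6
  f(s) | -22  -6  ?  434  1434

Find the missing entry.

50

The 4 known points determine the degree-3 polynomial uniquely.
Write f(s) = as^3 + bs^2 + cs + d. Substituting each data point gives a linear system:
  -8a + 4b - 2c + d = -22
  d = -6
  64a + 16b + 4c + d = 434
  216a + 36b + 6c + d = 1434
Solving the system yields a = 6, b = 5, c = -6, d = -6.
So f(s) = 6s^3 + 5s^2 - 6s - 6.
Then f(2) = 50.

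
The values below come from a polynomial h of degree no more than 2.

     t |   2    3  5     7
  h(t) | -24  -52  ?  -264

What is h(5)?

The 3 known points determine the degree-2 polynomial uniquely.
Write h(t) = at^2 + bt + c. Substituting each data point gives a linear system:
  4a + 2b + c = -24
  9a + 3b + c = -52
  49a + 7b + c = -264
Solving the system yields a = -5, b = -3, c = 2.
So h(t) = -5t^2 - 3t + 2.
Then h(5) = -138.

-138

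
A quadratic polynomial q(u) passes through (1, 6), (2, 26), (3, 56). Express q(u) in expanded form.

Using the Lagrange interpolation formula with nodes 1, 2, 3:
  L_0(u) = (u - 2)(u - 3) / 2
  L_1(u) = (u - 1)(u - 3) / -1
  L_2(u) = (u - 1)(u - 2) / 2
Then q(u) = 6·L_0(u) + 26·L_1(u) + 56·L_2(u).
Expanding and collecting terms gives q(u) = 5u^2 + 5u - 4.
Check: q(3) = 56. ✓

q(u) = 5u^2 + 5u - 4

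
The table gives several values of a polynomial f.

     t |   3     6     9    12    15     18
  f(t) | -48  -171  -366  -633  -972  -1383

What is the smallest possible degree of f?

Forward differences of the values at t = 3, 6, 9, 12, 15, 18:
  f  : -48  -171  -366  -633  -972  -1383
  Δ  : -123  -195  -267  -339  -411
  Δ^2: -72  -72  -72  -72
  Δ^3: 0  0  0
  Δ^4: 0  0
  Δ^5: 0
The second differences are constant (-72) and nonzero, while all higher differences vanish, so the minimal degree is 2.

2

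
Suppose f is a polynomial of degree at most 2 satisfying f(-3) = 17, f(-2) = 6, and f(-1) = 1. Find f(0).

2

Using the Lagrange interpolation formula with nodes -3, -2, -1:
  L_0(n) = (n + 2)(n + 1) / 2
  L_1(n) = (n + 3)(n + 1) / -1
  L_2(n) = (n + 3)(n + 2) / 2
Then f(n) = 17·L_0(n) + 6·L_1(n) + 1·L_2(n).
Expanding and collecting terms gives f(n) = 3n^2 + 4n + 2.
Evaluating at n = 0: f(0) = 2.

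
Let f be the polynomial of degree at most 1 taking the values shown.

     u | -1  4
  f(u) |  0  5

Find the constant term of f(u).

Write f(u) = au + b. Substituting each data point gives a linear system:
  -a + b = 0
  4a + b = 5
Solving the system yields a = 1, b = 1.
So f(u) = u + 1.
The constant term is 1.

1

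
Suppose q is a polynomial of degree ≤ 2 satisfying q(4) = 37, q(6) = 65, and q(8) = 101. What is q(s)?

q(s) = s^2 + 4s + 5

Using the Lagrange interpolation formula with nodes 4, 6, 8:
  L_0(s) = (s - 6)(s - 8) / 8
  L_1(s) = (s - 4)(s - 8) / -4
  L_2(s) = (s - 4)(s - 6) / 8
Then q(s) = 37·L_0(s) + 65·L_1(s) + 101·L_2(s).
Expanding and collecting terms gives q(s) = s^2 + 4s + 5.
Check: q(6) = 65. ✓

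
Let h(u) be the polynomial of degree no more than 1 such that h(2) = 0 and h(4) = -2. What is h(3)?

-1

Write h(u) = au + b. Substituting each data point gives a linear system:
  2a + b = 0
  4a + b = -2
Solving the system yields a = -1, b = 2.
So h(u) = -u + 2.
Then h(3) = -1.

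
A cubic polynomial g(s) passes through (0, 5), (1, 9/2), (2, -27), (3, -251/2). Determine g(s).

Using the Lagrange interpolation formula with nodes 0, 1, 2, 3:
  L_0(s) = (s - 1)(s - 2)(s - 3) / -6
  L_1(s) = s(s - 2)(s - 3) / 2
  L_2(s) = s(s - 1)(s - 3) / -2
  L_3(s) = s(s - 1)(s - 2) / 6
Then g(s) = 5·L_0(s) + 9/2·L_1(s) - 27·L_2(s) - 251/2·L_3(s).
Expanding and collecting terms gives g(s) = -6s^3 + (5/2)s^2 + 3s + 5.
Check: g(3) = -251/2. ✓

g(s) = -6s^3 + (5/2)s^2 + 3s + 5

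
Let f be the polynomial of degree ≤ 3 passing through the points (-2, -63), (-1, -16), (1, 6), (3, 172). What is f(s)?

Using the Lagrange interpolation formula with nodes -2, -1, 1, 3:
  L_0(s) = (s + 1)(s - 1)(s - 3) / -15
  L_1(s) = (s + 2)(s - 1)(s - 3) / 8
  L_2(s) = (s + 2)(s + 1)(s - 3) / -12
  L_3(s) = (s + 2)(s + 1)(s - 1) / 40
Then f(s) = -63·L_0(s) - 16·L_1(s) + 6·L_2(s) + 172·L_3(s).
Expanding and collecting terms gives f(s) = 6s^3 + 5s - 5.
Check: f(1) = 6. ✓

f(s) = 6s^3 + 5s - 5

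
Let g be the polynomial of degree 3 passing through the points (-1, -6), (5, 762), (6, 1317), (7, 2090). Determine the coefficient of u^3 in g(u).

Write g(u) = au^3 + bu^2 + cu + d. Substituting each data point gives a linear system:
  -a + b - c + d = -6
  125a + 25b + 5c + d = 762
  216a + 36b + 6c + d = 1317
  343a + 49b + 7c + d = 2090
Solving the system yields a = 6, b = 1, c = -2, d = -3.
So g(u) = 6u³ + u² - 2u - 3.
The leading coefficient is 6.

6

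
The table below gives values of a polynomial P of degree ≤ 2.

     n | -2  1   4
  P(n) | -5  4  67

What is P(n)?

Write P(n) = an^2 + bn + c. Substituting each data point gives a linear system:
  4a - 2b + c = -5
  a + b + c = 4
  16a + 4b + c = 67
Solving the system yields a = 3, b = 6, c = -5.
So P(n) = 3n^2 + 6n - 5.
Check: P(1) = 4. ✓

P(n) = 3n^2 + 6n - 5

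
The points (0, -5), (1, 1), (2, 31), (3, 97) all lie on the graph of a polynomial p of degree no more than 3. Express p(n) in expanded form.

Write p(n) = an^3 + bn^2 + cn + d. Substituting each data point gives a linear system:
  d = -5
  a + b + c + d = 1
  8a + 4b + 2c + d = 31
  27a + 9b + 3c + d = 97
Solving the system yields a = 2, b = 6, c = -2, d = -5.
So p(n) = 2n^3 + 6n^2 - 2n - 5.
Check: p(2) = 31. ✓

p(n) = 2n^3 + 6n^2 - 2n - 5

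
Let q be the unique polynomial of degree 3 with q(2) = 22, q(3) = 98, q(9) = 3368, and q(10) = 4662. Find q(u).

Using the Lagrange interpolation formula with nodes 2, 3, 9, 10:
  L_0(u) = (u - 3)(u - 9)(u - 10) / -56
  L_1(u) = (u - 2)(u - 9)(u - 10) / 42
  L_2(u) = (u - 2)(u - 3)(u - 10) / -42
  L_3(u) = (u - 2)(u - 3)(u - 9) / 56
Then q(u) = 22·L_0(u) + 98·L_1(u) + 3368·L_2(u) + 4662·L_3(u).
Expanding and collecting terms gives q(u) = 5u^3 - 3u^2 - 4u + 2.
Check: q(9) = 3368. ✓

q(u) = 5u^3 - 3u^2 - 4u + 2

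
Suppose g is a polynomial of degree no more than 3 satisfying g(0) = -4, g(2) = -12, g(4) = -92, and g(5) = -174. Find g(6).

Write g(x) = ax^3 + bx^2 + cx + d. Substituting each data point gives a linear system:
  d = -4
  8a + 4b + 2c + d = -12
  64a + 16b + 4c + d = -92
  125a + 25b + 5c + d = -174
Solving the system yields a = -1, b = -3, c = 6, d = -4.
So g(x) = -x³ - 3x² + 6x - 4.
Then g(6) = -292.

-292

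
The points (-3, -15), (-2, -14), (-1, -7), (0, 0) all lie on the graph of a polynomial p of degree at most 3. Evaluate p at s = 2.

Using the Lagrange interpolation formula with nodes -3, -2, -1, 0:
  L_0(s) = (s + 2)(s + 1)s / -6
  L_1(s) = (s + 3)(s + 1)s / 2
  L_2(s) = (s + 3)(s + 2)s / -2
  L_3(s) = (s + 3)(s + 2)(s + 1) / 6
Then p(s) = -15·L_0(s) - 14·L_1(s) - 7·L_2(s) + 0·L_3(s).
Expanding and collecting terms gives p(s) = -s³ - 3s² + 5s.
Evaluating at s = 2: p(2) = -10.

-10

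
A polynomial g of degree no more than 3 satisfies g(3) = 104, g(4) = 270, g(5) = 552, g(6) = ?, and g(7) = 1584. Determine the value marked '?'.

980

On equispaced nodes a degree-3 polynomial has vanishing fourth forward difference, so
  g(3) - 4·g(4) + 6·g(5) - 4·g(6) + g(7) = 0.
Substituting the known values and solving for g(6):
  -4·g(6) = -3920
  g(6) = 980.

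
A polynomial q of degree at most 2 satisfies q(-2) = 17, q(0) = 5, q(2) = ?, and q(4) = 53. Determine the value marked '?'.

17

On equispaced nodes a degree-2 polynomial has vanishing third forward difference, so
  - q(-2) + 3·q(0) - 3·q(2) + q(4) = 0.
Substituting the known values and solving for q(2):
  -3·q(2) = -51
  q(2) = 17.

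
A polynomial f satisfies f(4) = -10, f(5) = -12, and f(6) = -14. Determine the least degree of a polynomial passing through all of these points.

1

Forward differences of the values at t = 4, 5, 6:
  f  : -10  -12  -14
  Δ  : -2  -2
  Δ^2: 0
The first differences are constant (-2) and nonzero, while all higher differences vanish, so the minimal degree is 1.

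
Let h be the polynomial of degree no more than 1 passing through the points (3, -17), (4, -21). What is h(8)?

-37

Using the Lagrange interpolation formula with nodes 3, 4:
  L_0(s) = (s - 4) / -1
  L_1(s) = (s - 3) / 1
Then h(s) = -17·L_0(s) - 21·L_1(s).
Expanding and collecting terms gives h(s) = -4s - 5.
Evaluating at s = 8: h(8) = -37.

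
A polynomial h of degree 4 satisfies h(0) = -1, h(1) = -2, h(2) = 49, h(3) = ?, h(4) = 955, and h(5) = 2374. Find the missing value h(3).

On equispaced nodes a degree-4 polynomial has vanishing fifth forward difference, so
  - h(0) + 5·h(1) - 10·h(2) + 10·h(3) - 5·h(4) + h(5) = 0.
Substituting the known values and solving for h(3):
  10·h(3) = 2900
  h(3) = 290.

290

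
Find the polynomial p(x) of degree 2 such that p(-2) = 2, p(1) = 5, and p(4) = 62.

Using the Lagrange interpolation formula with nodes -2, 1, 4:
  L_0(x) = (x - 1)(x - 4) / 18
  L_1(x) = (x + 2)(x - 4) / -9
  L_2(x) = (x + 2)(x - 1) / 18
Then p(x) = 2·L_0(x) + 5·L_1(x) + 62·L_2(x).
Expanding and collecting terms gives p(x) = 3x² + 4x - 2.
Check: p(4) = 62. ✓

p(x) = 3x^2 + 4x - 2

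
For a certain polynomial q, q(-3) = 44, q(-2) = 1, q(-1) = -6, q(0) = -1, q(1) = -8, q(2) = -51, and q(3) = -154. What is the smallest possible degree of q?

3

Forward differences of the values at x = -3, -2, -1, 0, 1, 2, 3:
  q  : 44  1  -6  -1  -8  -51  -154
  Δ  : -43  -7  5  -7  -43  -103
  Δ^2: 36  12  -12  -36  -60
  Δ^3: -24  -24  -24  -24
  Δ^4: 0  0  0
  Δ^5: 0  0
  Δ^6: 0
The third differences are constant (-24) and nonzero, while all higher differences vanish, so the minimal degree is 3.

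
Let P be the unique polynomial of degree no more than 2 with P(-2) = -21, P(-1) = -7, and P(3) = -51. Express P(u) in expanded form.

Using the Lagrange interpolation formula with nodes -2, -1, 3:
  L_0(u) = (u + 1)(u - 3) / 5
  L_1(u) = (u + 2)(u - 3) / -4
  L_2(u) = (u + 2)(u + 1) / 20
Then P(u) = -21·L_0(u) - 7·L_1(u) - 51·L_2(u).
Expanding and collecting terms gives P(u) = -5u² - u - 3.
Check: P(-1) = -7. ✓

P(u) = -5u^2 - u - 3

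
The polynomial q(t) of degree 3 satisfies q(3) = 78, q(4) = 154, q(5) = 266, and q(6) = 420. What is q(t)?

Write q(t) = at^3 + bt^2 + ct + d. Substituting each data point gives a linear system:
  27a + 9b + 3c + d = 78
  64a + 16b + 4c + d = 154
  125a + 25b + 5c + d = 266
  216a + 36b + 6c + d = 420
Solving the system yields a = 1, b = 6, c = -3, d = 6.
So q(t) = t^3 + 6t^2 - 3t + 6.
Check: q(5) = 266. ✓

q(t) = t^3 + 6t^2 - 3t + 6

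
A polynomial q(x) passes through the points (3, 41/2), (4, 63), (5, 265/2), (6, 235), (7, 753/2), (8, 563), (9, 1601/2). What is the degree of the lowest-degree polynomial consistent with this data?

3

Forward differences of the values at x = 3, 4, 5, 6, 7, 8, 9:
  q  : 41/2  63  265/2  235  753/2  563  1601/2
  Δ  : 85/2  139/2  205/2  283/2  373/2  475/2
  Δ^2: 27  33  39  45  51
  Δ^3: 6  6  6  6
  Δ^4: 0  0  0
  Δ^5: 0  0
  Δ^6: 0
The third differences are constant (6) and nonzero, while all higher differences vanish, so the minimal degree is 3.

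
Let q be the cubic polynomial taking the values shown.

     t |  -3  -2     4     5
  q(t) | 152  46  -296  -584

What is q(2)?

-38

Write q(t) = at^3 + bt^2 + ct + d. Substituting each data point gives a linear system:
  -27a + 9b - 3c + d = 152
  -8a + 4b - 2c + d = 46
  64a + 16b + 4c + d = -296
  125a + 25b + 5c + d = -584
Solving the system yields a = -5, b = 2, c = -1, d = -4.
So q(t) = -5t^3 + 2t^2 - t - 4.
Then q(2) = -38.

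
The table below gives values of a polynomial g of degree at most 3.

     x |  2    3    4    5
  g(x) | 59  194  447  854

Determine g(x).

Write g(x) = ax^3 + bx^2 + cx + d. Substituting each data point gives a linear system:
  8a + 4b + 2c + d = 59
  27a + 9b + 3c + d = 194
  64a + 16b + 4c + d = 447
  125a + 25b + 5c + d = 854
Solving the system yields a = 6, b = 5, c = -4, d = -1.
So g(x) = 6x³ + 5x² - 4x - 1.
Check: g(5) = 854. ✓

g(x) = 6x^3 + 5x^2 - 4x - 1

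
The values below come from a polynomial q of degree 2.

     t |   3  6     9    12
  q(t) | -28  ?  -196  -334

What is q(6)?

-94

On equispaced nodes a degree-2 polynomial has vanishing third forward difference, so
  - q(3) + 3·q(6) - 3·q(9) + q(12) = 0.
Substituting the known values and solving for q(6):
  3·q(6) = -282
  q(6) = -94.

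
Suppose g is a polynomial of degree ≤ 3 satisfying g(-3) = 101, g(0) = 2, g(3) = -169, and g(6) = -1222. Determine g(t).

Using the Lagrange interpolation formula with nodes -3, 0, 3, 6:
  L_0(t) = t(t - 3)(t - 6) / -162
  L_1(t) = (t + 3)(t - 3)(t - 6) / 54
  L_2(t) = (t + 3)t(t - 6) / -54
  L_3(t) = (t + 3)t(t - 3) / 162
Then g(t) = 101·L_0(t) + 2·L_1(t) - 169·L_2(t) - 1222·L_3(t).
Expanding and collecting terms gives g(t) = -5t^3 - 4t^2 + 2.
Check: g(6) = -1222. ✓

g(t) = -5t^3 - 4t^2 + 2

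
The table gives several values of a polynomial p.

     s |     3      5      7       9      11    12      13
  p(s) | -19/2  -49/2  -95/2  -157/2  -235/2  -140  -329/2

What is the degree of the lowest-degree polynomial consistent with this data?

2

Divided differences on the nodes 3, 5, 7, 9, 11, 12, 13:
  order 0: -19/2  -49/2  -95/2  -157/2  -235/2  -140  -329/2
  order 1: -15/2  -23/2  -31/2  -39/2  -45/2  -49/2
  order 2: -1  -1  -1  -1  -1
  order 3: 0  0  0  0
  order 4: 0  0  0
  order 5: 0  0
  order 6: 0
The order-2 divided differences are all -1 (nonzero) and every higher order vanishes, so the data lies on a polynomial of degree exactly 2.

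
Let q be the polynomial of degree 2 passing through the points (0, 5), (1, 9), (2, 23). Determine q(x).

q(x) = 5x^2 - x + 5

Using the Lagrange interpolation formula with nodes 0, 1, 2:
  L_0(x) = (x - 1)(x - 2) / 2
  L_1(x) = x(x - 2) / -1
  L_2(x) = x(x - 1) / 2
Then q(x) = 5·L_0(x) + 9·L_1(x) + 23·L_2(x).
Expanding and collecting terms gives q(x) = 5x^2 - x + 5.
Check: q(1) = 9. ✓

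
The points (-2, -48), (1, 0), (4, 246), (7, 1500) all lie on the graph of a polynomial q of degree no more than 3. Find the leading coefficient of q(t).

Write q(t) = at^3 + bt^2 + ct + d. Substituting each data point gives a linear system:
  -8a + 4b - 2c + d = -48
  a + b + c + d = 0
  64a + 16b + 4c + d = 246
  343a + 49b + 7c + d = 1500
Solving the system yields a = 5, b = -4, c = -3, d = 2.
So q(t) = 5t^3 - 4t^2 - 3t + 2.
The leading coefficient is 5.

5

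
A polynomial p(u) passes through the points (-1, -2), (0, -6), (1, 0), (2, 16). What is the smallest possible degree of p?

2

Forward differences of the values at u = -1, 0, 1, 2:
  p  : -2  -6  0  16
  Δ  : -4  6  16
  Δ^2: 10  10
  Δ^3: 0
The second differences are constant (10) and nonzero, while all higher differences vanish, so the minimal degree is 2.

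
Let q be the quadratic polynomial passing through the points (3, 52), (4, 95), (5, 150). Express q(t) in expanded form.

Write q(t) = at^2 + bt + c. Substituting each data point gives a linear system:
  9a + 3b + c = 52
  16a + 4b + c = 95
  25a + 5b + c = 150
Solving the system yields a = 6, b = 1, c = -5.
So q(t) = 6t² + t - 5.
Check: q(4) = 95. ✓

q(t) = 6t^2 + t - 5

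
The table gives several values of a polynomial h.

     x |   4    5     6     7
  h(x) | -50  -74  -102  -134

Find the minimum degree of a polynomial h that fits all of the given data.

2

Forward differences of the values at x = 4, 5, 6, 7:
  h  : -50  -74  -102  -134
  Δ  : -24  -28  -32
  Δ^2: -4  -4
  Δ^3: 0
The second differences are constant (-4) and nonzero, while all higher differences vanish, so the minimal degree is 2.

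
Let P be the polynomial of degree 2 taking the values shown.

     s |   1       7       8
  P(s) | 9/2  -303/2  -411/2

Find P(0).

5/2

Using the Lagrange interpolation formula with nodes 1, 7, 8:
  L_0(s) = (s - 7)(s - 8) / 42
  L_1(s) = (s - 1)(s - 8) / -6
  L_2(s) = (s - 1)(s - 7) / 7
Then P(s) = 9/2·L_0(s) - 303/2·L_1(s) - 411/2·L_2(s).
Expanding and collecting terms gives P(s) = -4s² + 6s + 5/2.
Evaluating at s = 0: P(0) = 5/2.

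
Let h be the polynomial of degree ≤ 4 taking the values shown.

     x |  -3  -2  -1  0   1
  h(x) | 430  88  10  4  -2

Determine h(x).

h(x) = 5x^4 - 2x^3 - 5x^2 - 4x + 4

Write h(x) = ax^4 + bx^3 + cx^2 + dx + e. Substituting each data point gives a linear system:
  81a - 27b + 9c - 3d + e = 430
  16a - 8b + 4c - 2d + e = 88
  a - b + c - d + e = 10
  e = 4
  a + b + c + d + e = -2
Solving the system yields a = 5, b = -2, c = -5, d = -4, e = 4.
So h(x) = 5x^4 - 2x^3 - 5x^2 - 4x + 4.
Check: h(1) = -2. ✓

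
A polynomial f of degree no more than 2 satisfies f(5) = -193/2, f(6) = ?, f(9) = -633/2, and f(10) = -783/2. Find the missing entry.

-279/2

The 3 known points determine the degree-2 polynomial uniquely.
Write f(x) = ax^2 + bx + c. Substituting each data point gives a linear system:
  25a + 5b + c = -193/2
  81a + 9b + c = -633/2
  100a + 10b + c = -783/2
Solving the system yields a = -4, b = 1, c = -3/2.
So f(x) = -4x^2 + x - 3/2.
Then f(6) = -279/2.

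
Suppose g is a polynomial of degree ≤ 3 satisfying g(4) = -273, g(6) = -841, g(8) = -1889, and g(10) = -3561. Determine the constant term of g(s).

-1

Write g(s) = as^3 + bs^2 + cs + d. Substituting each data point gives a linear system:
  64a + 16b + 4c + d = -273
  216a + 36b + 6c + d = -841
  512a + 64b + 8c + d = -1889
  1000a + 100b + 10c + d = -3561
Solving the system yields a = -3, b = -6, c = 4, d = -1.
So g(s) = -3s^3 - 6s^2 + 4s - 1.
The constant term is -1.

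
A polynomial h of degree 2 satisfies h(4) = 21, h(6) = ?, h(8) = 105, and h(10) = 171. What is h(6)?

On equispaced nodes a degree-2 polynomial has vanishing third forward difference, so
  - h(4) + 3·h(6) - 3·h(8) + h(10) = 0.
Substituting the known values and solving for h(6):
  3·h(6) = 165
  h(6) = 55.

55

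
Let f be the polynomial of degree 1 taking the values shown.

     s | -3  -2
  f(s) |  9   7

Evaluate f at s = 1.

1

Write f(s) = as + b. Substituting each data point gives a linear system:
  -3a + b = 9
  -2a + b = 7
Solving the system yields a = -2, b = 3.
So f(s) = -2s + 3.
Then f(1) = 1.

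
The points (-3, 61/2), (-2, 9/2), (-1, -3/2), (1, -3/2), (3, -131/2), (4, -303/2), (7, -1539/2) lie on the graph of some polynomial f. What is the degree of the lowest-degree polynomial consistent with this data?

3

Divided differences on the nodes -3, -2, -1, 1, 3, 4, 7:
  order 0: 61/2  9/2  -3/2  -3/2  -131/2  -303/2  -1539/2
  order 1: -26  -6  0  -32  -86  -206
  order 2: 10  2  -8  -18  -30
  order 3: -2  -2  -2  -2
  order 4: 0  0  0
  order 5: 0  0
  order 6: 0
The order-3 divided differences are all -2 (nonzero) and every higher order vanishes, so the data lies on a polynomial of degree exactly 3.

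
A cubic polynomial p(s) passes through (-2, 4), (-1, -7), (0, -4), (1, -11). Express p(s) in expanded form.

p(s) = -4s^3 - 5s^2 + 2s - 4

Using the Lagrange interpolation formula with nodes -2, -1, 0, 1:
  L_0(s) = (s + 1)s(s - 1) / -6
  L_1(s) = (s + 2)s(s - 1) / 2
  L_2(s) = (s + 2)(s + 1)(s - 1) / -2
  L_3(s) = (s + 2)(s + 1)s / 6
Then p(s) = 4·L_0(s) - 7·L_1(s) - 4·L_2(s) - 11·L_3(s).
Expanding and collecting terms gives p(s) = -4s³ - 5s² + 2s - 4.
Check: p(0) = -4. ✓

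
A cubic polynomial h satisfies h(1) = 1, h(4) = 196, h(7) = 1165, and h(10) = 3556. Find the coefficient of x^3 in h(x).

4

Write h(x) = ax^3 + bx^2 + cx + d. Substituting each data point gives a linear system:
  a + b + c + d = 1
  64a + 16b + 4c + d = 196
  343a + 49b + 7c + d = 1165
  1000a + 100b + 10c + d = 3556
Solving the system yields a = 4, b = -5, c = 6, d = -4.
So h(x) = 4x³ - 5x² + 6x - 4.
The leading coefficient is 4.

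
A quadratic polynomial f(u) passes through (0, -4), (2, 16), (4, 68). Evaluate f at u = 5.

Forward differences of the values at u = 0, 2, 4:
  f  : -4  16  68
  Δ  : 20  52
  Δ^2: 32
The second differences are constant, confirming degree 2.
Interpolating (Newton forward form) and evaluating at u = 5 gives f(5) = 106.

106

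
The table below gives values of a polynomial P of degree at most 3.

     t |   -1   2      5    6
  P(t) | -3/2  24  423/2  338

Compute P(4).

Write P(t) = at^3 + bt^2 + ct + d. Substituting each data point gives a linear system:
  -a + b - c + d = -3/2
  8a + 4b + 2c + d = 24
  125a + 25b + 5c + d = 423/2
  216a + 36b + 6c + d = 338
Solving the system yields a = 1, b = 3, c = 5/2, d = -1.
So P(t) = t³ + 3t² + (5/2)t - 1.
Then P(4) = 121.

121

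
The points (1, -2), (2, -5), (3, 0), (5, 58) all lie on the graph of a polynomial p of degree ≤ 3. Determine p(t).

Write p(t) = at^3 + bt^2 + ct + d. Substituting each data point gives a linear system:
  a + b + c + d = -2
  8a + 4b + 2c + d = -5
  27a + 9b + 3c + d = 0
  125a + 25b + 5c + d = 58
Solving the system yields a = 1, b = -2, c = -4, d = 3.
So p(t) = t^3 - 2t^2 - 4t + 3.
Check: p(3) = 0. ✓

p(t) = t^3 - 2t^2 - 4t + 3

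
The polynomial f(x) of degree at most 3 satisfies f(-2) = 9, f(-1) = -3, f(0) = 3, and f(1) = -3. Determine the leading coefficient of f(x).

-5

Write f(x) = ax^3 + bx^2 + cx + d. Substituting each data point gives a linear system:
  -8a + 4b - 2c + d = 9
  -a + b - c + d = -3
  d = 3
  a + b + c + d = -3
Solving the system yields a = -5, b = -6, c = 5, d = 3.
So f(x) = -5x^3 - 6x^2 + 5x + 3.
The leading coefficient is -5.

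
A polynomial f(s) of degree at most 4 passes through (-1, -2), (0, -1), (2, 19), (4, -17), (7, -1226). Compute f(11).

Using the Lagrange interpolation formula with nodes -1, 0, 2, 4, 7:
  L_0(s) = s(s - 2)(s - 4)(s - 7) / 120
  L_1(s) = (s + 1)(s - 2)(s - 4)(s - 7) / -56
  L_2(s) = (s + 1)s(s - 4)(s - 7) / 60
  L_3(s) = (s + 1)s(s - 2)(s - 7) / -120
  L_4(s) = (s + 1)s(s - 2)(s - 4) / 840
Then f(s) = -2·L_0(s) - 1·L_1(s) + 19·L_2(s) - 17·L_3(s) - 1226·L_4(s).
Expanding and collecting terms gives f(s) = -s⁴ + 3s³ + 3s² - 1.
Evaluating at s = 11: f(11) = -10286.

-10286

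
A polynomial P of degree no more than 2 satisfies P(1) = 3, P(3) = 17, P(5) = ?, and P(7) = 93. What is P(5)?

47

On equispaced nodes a degree-2 polynomial has vanishing third forward difference, so
  - P(1) + 3·P(3) - 3·P(5) + P(7) = 0.
Substituting the known values and solving for P(5):
  -3·P(5) = -141
  P(5) = 47.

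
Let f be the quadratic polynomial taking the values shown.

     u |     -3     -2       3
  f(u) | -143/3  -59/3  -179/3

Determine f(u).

f(u) = -6u^2 - 2u + 1/3

Using the Lagrange interpolation formula with nodes -3, -2, 3:
  L_0(u) = (u + 2)(u - 3) / 6
  L_1(u) = (u + 3)(u - 3) / -5
  L_2(u) = (u + 3)(u + 2) / 30
Then f(u) = -143/3·L_0(u) - 59/3·L_1(u) - 179/3·L_2(u).
Expanding and collecting terms gives f(u) = -6u² - 2u + 1/3.
Check: f(-2) = -59/3. ✓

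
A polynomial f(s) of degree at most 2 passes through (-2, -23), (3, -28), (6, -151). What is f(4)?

Write f(s) = as^2 + bs + c. Substituting each data point gives a linear system:
  4a - 2b + c = -23
  9a + 3b + c = -28
  36a + 6b + c = -151
Solving the system yields a = -5, b = 4, c = 5.
So f(s) = -5s² + 4s + 5.
Then f(4) = -59.

-59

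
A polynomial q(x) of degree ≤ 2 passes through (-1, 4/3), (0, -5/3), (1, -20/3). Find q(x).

q(x) = -x^2 - 4x - 5/3

Write q(x) = ax^2 + bx + c. Substituting each data point gives a linear system:
  a - b + c = 4/3
  c = -5/3
  a + b + c = -20/3
Solving the system yields a = -1, b = -4, c = -5/3.
So q(x) = -x² - 4x - 5/3.
Check: q(0) = -5/3. ✓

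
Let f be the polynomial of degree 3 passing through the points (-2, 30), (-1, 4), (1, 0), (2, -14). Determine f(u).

f(u) = -3u^3 + 2u^2 + u

Using the Lagrange interpolation formula with nodes -2, -1, 1, 2:
  L_0(u) = (u + 1)(u - 1)(u - 2) / -12
  L_1(u) = (u + 2)(u - 1)(u - 2) / 6
  L_2(u) = (u + 2)(u + 1)(u - 2) / -6
  L_3(u) = (u + 2)(u + 1)(u - 1) / 12
Then f(u) = 30·L_0(u) + 4·L_1(u) + 0·L_2(u) - 14·L_3(u).
Expanding and collecting terms gives f(u) = -3u^3 + 2u^2 + u.
Check: f(-1) = 4. ✓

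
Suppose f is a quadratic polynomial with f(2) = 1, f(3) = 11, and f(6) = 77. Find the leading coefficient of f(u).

Write f(u) = au^2 + bu + c. Substituting each data point gives a linear system:
  4a + 2b + c = 1
  9a + 3b + c = 11
  36a + 6b + c = 77
Solving the system yields a = 3, b = -5, c = -1.
So f(u) = 3u^2 - 5u - 1.
The leading coefficient is 3.

3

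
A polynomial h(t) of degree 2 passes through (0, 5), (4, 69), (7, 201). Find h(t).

Write h(t) = at^2 + bt + c. Substituting each data point gives a linear system:
  c = 5
  16a + 4b + c = 69
  49a + 7b + c = 201
Solving the system yields a = 4, b = 0, c = 5.
So h(t) = 4t² + 5.
Check: h(0) = 5. ✓

h(t) = 4t^2 + 5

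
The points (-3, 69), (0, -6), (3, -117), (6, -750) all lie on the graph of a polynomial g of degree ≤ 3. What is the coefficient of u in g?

Write g(u) = au^3 + bu^2 + cu + d. Substituting each data point gives a linear system:
  -27a + 9b - 3c + d = 69
  d = -6
  27a + 9b + 3c + d = -117
  216a + 36b + 6c + d = -750
Solving the system yields a = -3, b = -2, c = -4, d = -6.
So g(u) = -3u^3 - 2u^2 - 4u - 6.
The coefficient of u is -4.

-4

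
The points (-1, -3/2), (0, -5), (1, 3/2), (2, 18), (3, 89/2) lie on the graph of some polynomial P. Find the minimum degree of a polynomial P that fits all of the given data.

Forward differences of the values at u = -1, 0, 1, 2, 3:
  P  : -3/2  -5  3/2  18  89/2
  Δ  : -7/2  13/2  33/2  53/2
  Δ^2: 10  10  10
  Δ^3: 0  0
  Δ^4: 0
The second differences are constant (10) and nonzero, while all higher differences vanish, so the minimal degree is 2.

2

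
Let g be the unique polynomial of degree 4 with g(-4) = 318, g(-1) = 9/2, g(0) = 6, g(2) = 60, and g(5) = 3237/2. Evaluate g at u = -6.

Using the Lagrange interpolation formula with nodes -4, -1, 0, 2, 5:
  L_0(u) = (u + 1)u(u - 2)(u - 5) / 648
  L_1(u) = (u + 4)u(u - 2)(u - 5) / -54
  L_2(u) = (u + 4)(u + 1)(u - 2)(u - 5) / 40
  L_3(u) = (u + 4)(u + 1)u(u - 5) / -108
  L_4(u) = (u + 4)(u + 1)u(u - 2) / 810
Then g(u) = 318·L_0(u) + 9/2·L_1(u) + 6·L_2(u) + 60·L_3(u) + 3237/2·L_4(u).
Expanding and collecting terms gives g(u) = 2u⁴ + 3u³ - (1/2)u² + 6.
Evaluating at u = -6: g(-6) = 1932.

1932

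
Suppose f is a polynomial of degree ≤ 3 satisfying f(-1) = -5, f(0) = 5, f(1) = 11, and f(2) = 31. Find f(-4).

-239

Forward differences of the values at t = -1, 0, 1, 2:
  f  : -5  5  11  31
  Δ  : 10  6  20
  Δ^2: -4  14
  Δ^3: 18
The third differences are constant, confirming degree 3.
Interpolating (Newton forward form) and evaluating at t = -4 gives f(-4) = -239.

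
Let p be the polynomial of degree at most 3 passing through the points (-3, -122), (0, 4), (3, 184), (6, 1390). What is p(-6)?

-1166

Write p(s) = as^3 + bs^2 + cs + d. Substituting each data point gives a linear system:
  -27a + 9b - 3c + d = -122
  d = 4
  27a + 9b + 3c + d = 184
  216a + 36b + 6c + d = 1390
Solving the system yields a = 6, b = 3, c = -3, d = 4.
So p(s) = 6s^3 + 3s^2 - 3s + 4.
Then p(-6) = -1166.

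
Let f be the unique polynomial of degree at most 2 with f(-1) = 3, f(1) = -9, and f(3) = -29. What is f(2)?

Write f(t) = at^2 + bt + c. Substituting each data point gives a linear system:
  a - b + c = 3
  a + b + c = -9
  9a + 3b + c = -29
Solving the system yields a = -1, b = -6, c = -2.
So f(t) = -t^2 - 6t - 2.
Then f(2) = -18.

-18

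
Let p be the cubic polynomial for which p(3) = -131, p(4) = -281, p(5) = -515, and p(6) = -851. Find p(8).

-1901

Write p(u) = au^3 + bu^2 + cu + d. Substituting each data point gives a linear system:
  27a + 9b + 3c + d = -131
  64a + 16b + 4c + d = -281
  125a + 25b + 5c + d = -515
  216a + 36b + 6c + d = -851
Solving the system yields a = -3, b = -6, c = 3, d = -5.
So p(u) = -3u³ - 6u² + 3u - 5.
Then p(8) = -1901.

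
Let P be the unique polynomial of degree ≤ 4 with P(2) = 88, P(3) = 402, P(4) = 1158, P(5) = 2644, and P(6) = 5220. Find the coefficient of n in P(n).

Write P(n) = an^4 + bn^3 + cn^2 + dn + e. Substituting each data point gives a linear system:
  16a + 8b + 4c + 2d + e = 88
  81a + 27b + 9c + 3d + e = 402
  256a + 64b + 16c + 4d + e = 1158
  625a + 125b + 25c + 5d + e = 2644
  1296a + 216b + 36c + 6d + e = 5220
Solving the system yields a = 3, b = 6, c = 2, d = -5, e = -6.
So P(n) = 3n^4 + 6n^3 + 2n^2 - 5n - 6.
The coefficient of n is -5.

-5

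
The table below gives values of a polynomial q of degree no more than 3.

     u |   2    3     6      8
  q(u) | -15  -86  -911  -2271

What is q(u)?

Write q(u) = au^3 + bu^2 + cu + d. Substituting each data point gives a linear system:
  8a + 4b + 2c + d = -15
  27a + 9b + 3c + d = -86
  216a + 36b + 6c + d = -911
  512a + 64b + 8c + d = -2271
Solving the system yields a = -5, b = 4, c = 4, d = 1.
So q(u) = -5u^3 + 4u^2 + 4u + 1.
Check: q(2) = -15. ✓

q(u) = -5u^3 + 4u^2 + 4u + 1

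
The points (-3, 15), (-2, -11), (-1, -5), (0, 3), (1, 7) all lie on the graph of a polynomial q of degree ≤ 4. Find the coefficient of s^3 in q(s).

1

Write q(s) = as^4 + bs^3 + cs^2 + ds + e. Substituting each data point gives a linear system:
  81a - 27b + 9c - 3d + e = 15
  16a - 8b + 4c - 2d + e = -11
  a - b + c - d + e = -5
  e = 3
  a + b + c + d + e = 7
Solving the system yields a = 1, b = 1, c = -3, d = 5, e = 3.
So q(s) = s⁴ + s³ - 3s² + 5s + 3.
The coefficient of s^3 is 1.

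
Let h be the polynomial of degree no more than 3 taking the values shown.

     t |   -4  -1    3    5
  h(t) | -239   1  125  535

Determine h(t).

h(t) = 4t^3 + t^2 + t + 5

Using the Lagrange interpolation formula with nodes -4, -1, 3, 5:
  L_0(t) = (t + 1)(t - 3)(t - 5) / -189
  L_1(t) = (t + 4)(t - 3)(t - 5) / 72
  L_2(t) = (t + 4)(t + 1)(t - 5) / -56
  L_3(t) = (t + 4)(t + 1)(t - 3) / 108
Then h(t) = -239·L_0(t) + 1·L_1(t) + 125·L_2(t) + 535·L_3(t).
Expanding and collecting terms gives h(t) = 4t³ + t² + t + 5.
Check: h(-1) = 1. ✓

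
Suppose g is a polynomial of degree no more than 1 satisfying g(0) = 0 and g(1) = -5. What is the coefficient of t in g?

-5

Write g(t) = at + b. Substituting each data point gives a linear system:
  b = 0
  a + b = -5
Solving the system yields a = -5, b = 0.
So g(t) = -5t.
The leading coefficient is -5.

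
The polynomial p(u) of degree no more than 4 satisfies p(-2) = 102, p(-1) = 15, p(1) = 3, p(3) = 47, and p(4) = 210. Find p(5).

627

Write p(u) = au^4 + bu^3 + cu^2 + du + e. Substituting each data point gives a linear system:
  16a - 8b + 4c - 2d + e = 102
  a - b + c - d + e = 15
  a + b + c + d + e = 3
  81a + 27b + 9c + 3d + e = 47
  256a + 64b + 16c + 4d + e = 210
Solving the system yields a = 2, b = -6, c = 5, d = 0, e = 2.
So p(u) = 2u^4 - 6u^3 + 5u^2 + 2.
Then p(5) = 627.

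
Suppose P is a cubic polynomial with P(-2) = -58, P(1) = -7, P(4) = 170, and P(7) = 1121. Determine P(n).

P(n) = 4n^3 - 5n^2 - 6

Write P(n) = an^3 + bn^2 + cn + d. Substituting each data point gives a linear system:
  -8a + 4b - 2c + d = -58
  a + b + c + d = -7
  64a + 16b + 4c + d = 170
  343a + 49b + 7c + d = 1121
Solving the system yields a = 4, b = -5, c = 0, d = -6.
So P(n) = 4n^3 - 5n^2 - 6.
Check: P(-2) = -58. ✓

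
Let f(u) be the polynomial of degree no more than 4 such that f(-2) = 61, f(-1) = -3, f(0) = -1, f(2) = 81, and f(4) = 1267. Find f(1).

7

Write f(u) = au^4 + bu^3 + cu^2 + du + e. Substituting each data point gives a linear system:
  16a - 8b + 4c - 2d + e = 61
  a - b + c - d + e = -3
  e = -1
  16a + 8b + 4c + 2d + e = 81
  256a + 64b + 16c + 4d + e = 1267
Solving the system yields a = 5, b = 0, c = -2, d = 5, e = -1.
So f(u) = 5u^4 - 2u^2 + 5u - 1.
Then f(1) = 7.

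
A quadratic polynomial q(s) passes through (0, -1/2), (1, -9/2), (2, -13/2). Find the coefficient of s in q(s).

Write q(s) = as^2 + bs + c. Substituting each data point gives a linear system:
  c = -1/2
  a + b + c = -9/2
  4a + 2b + c = -13/2
Solving the system yields a = 1, b = -5, c = -1/2.
So q(s) = s^2 - 5s - 1/2.
The coefficient of s is -5.

-5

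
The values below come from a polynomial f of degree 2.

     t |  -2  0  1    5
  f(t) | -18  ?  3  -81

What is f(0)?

4

The 3 known points determine the degree-2 polynomial uniquely.
Write f(t) = at^2 + bt + c. Substituting each data point gives a linear system:
  4a - 2b + c = -18
  a + b + c = 3
  25a + 5b + c = -81
Solving the system yields a = -4, b = 3, c = 4.
So f(t) = -4t^2 + 3t + 4.
Then f(0) = 4.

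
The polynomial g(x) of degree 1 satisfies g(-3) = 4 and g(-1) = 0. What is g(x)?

Using the Lagrange interpolation formula with nodes -3, -1:
  L_0(x) = (x + 1) / -2
  L_1(x) = (x + 3) / 2
Then g(x) = 4·L_0(x) + 0·L_1(x).
Expanding and collecting terms gives g(x) = -2x - 2.
Check: g(-3) = 4. ✓

g(x) = -2x - 2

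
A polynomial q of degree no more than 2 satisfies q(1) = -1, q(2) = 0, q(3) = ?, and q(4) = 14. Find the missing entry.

On equispaced nodes a degree-2 polynomial has vanishing third forward difference, so
  - q(1) + 3·q(2) - 3·q(3) + q(4) = 0.
Substituting the known values and solving for q(3):
  -3·q(3) = -15
  q(3) = 5.

5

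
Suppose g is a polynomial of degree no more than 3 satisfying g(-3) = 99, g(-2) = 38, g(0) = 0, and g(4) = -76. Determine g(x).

g(x) = -2x^3 + 4x^2 - 3x

Write g(x) = ax^3 + bx^2 + cx + d. Substituting each data point gives a linear system:
  -27a + 9b - 3c + d = 99
  -8a + 4b - 2c + d = 38
  d = 0
  64a + 16b + 4c + d = -76
Solving the system yields a = -2, b = 4, c = -3, d = 0.
So g(x) = -2x³ + 4x² - 3x.
Check: g(4) = -76. ✓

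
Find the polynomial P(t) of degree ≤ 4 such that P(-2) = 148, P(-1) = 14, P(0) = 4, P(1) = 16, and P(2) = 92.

Write P(t) = at^4 + bt^3 + ct^2 + dt + e. Substituting each data point gives a linear system:
  16a - 8b + 4c - 2d + e = 148
  a - b + c - d + e = 14
  e = 4
  a + b + c + d + e = 16
  16a + 8b + 4c + 2d + e = 92
Solving the system yields a = 6, b = -5, c = 5, d = 6, e = 4.
So P(t) = 6t^4 - 5t^3 + 5t^2 + 6t + 4.
Check: P(2) = 92. ✓

P(t) = 6t^4 - 5t^3 + 5t^2 + 6t + 4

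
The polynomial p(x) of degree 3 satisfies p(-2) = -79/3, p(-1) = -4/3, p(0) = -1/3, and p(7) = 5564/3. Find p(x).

p(x) = 5x^3 + 3x^2 - x - 1/3

Using the Lagrange interpolation formula with nodes -2, -1, 0, 7:
  L_0(x) = (x + 1)x(x - 7) / -18
  L_1(x) = (x + 2)x(x - 7) / 8
  L_2(x) = (x + 2)(x + 1)(x - 7) / -14
  L_3(x) = (x + 2)(x + 1)x / 504
Then p(x) = -79/3·L_0(x) - 4/3·L_1(x) - 1/3·L_2(x) + 5564/3·L_3(x).
Expanding and collecting terms gives p(x) = 5x³ + 3x² - x - 1/3.
Check: p(-1) = -4/3. ✓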